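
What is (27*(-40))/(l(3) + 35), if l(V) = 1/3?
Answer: -1620/53 ≈ -30.566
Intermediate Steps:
l(V) = ⅓
(27*(-40))/(l(3) + 35) = (27*(-40))/(⅓ + 35) = -1080/106/3 = -1080*3/106 = -1620/53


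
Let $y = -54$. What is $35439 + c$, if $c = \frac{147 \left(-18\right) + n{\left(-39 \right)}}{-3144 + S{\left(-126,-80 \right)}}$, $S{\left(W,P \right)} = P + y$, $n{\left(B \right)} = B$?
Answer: $\frac{116171727}{3278} \approx 35440.0$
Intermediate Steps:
$S{\left(W,P \right)} = -54 + P$ ($S{\left(W,P \right)} = P - 54 = -54 + P$)
$c = \frac{2685}{3278}$ ($c = \frac{147 \left(-18\right) - 39}{-3144 - 134} = \frac{-2646 - 39}{-3144 - 134} = - \frac{2685}{-3278} = \left(-2685\right) \left(- \frac{1}{3278}\right) = \frac{2685}{3278} \approx 0.8191$)
$35439 + c = 35439 + \frac{2685}{3278} = \frac{116171727}{3278}$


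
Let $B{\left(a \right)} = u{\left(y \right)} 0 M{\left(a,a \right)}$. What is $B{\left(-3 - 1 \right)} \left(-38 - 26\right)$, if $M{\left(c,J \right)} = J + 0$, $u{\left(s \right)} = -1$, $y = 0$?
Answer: $0$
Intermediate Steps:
$M{\left(c,J \right)} = J$
$B{\left(a \right)} = 0$ ($B{\left(a \right)} = \left(-1\right) 0 a = 0 a = 0$)
$B{\left(-3 - 1 \right)} \left(-38 - 26\right) = 0 \left(-38 - 26\right) = 0 \left(-64\right) = 0$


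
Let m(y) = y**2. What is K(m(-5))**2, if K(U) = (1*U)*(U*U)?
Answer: 244140625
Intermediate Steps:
K(U) = U**3 (K(U) = U*U**2 = U**3)
K(m(-5))**2 = (((-5)**2)**3)**2 = (25**3)**2 = 15625**2 = 244140625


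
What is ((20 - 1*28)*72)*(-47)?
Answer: 27072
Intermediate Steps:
((20 - 1*28)*72)*(-47) = ((20 - 28)*72)*(-47) = -8*72*(-47) = -576*(-47) = 27072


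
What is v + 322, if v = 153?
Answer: 475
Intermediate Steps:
v + 322 = 153 + 322 = 475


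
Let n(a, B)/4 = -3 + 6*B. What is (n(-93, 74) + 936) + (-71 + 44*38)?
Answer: 4301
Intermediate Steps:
n(a, B) = -12 + 24*B (n(a, B) = 4*(-3 + 6*B) = -12 + 24*B)
(n(-93, 74) + 936) + (-71 + 44*38) = ((-12 + 24*74) + 936) + (-71 + 44*38) = ((-12 + 1776) + 936) + (-71 + 1672) = (1764 + 936) + 1601 = 2700 + 1601 = 4301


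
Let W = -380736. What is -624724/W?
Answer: 156181/95184 ≈ 1.6408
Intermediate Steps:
-624724/W = -624724/(-380736) = -624724*(-1/380736) = 156181/95184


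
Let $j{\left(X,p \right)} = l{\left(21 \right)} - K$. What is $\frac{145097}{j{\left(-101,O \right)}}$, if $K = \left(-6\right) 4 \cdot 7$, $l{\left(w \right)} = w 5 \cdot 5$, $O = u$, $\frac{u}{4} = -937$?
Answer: $\frac{145097}{693} \approx 209.38$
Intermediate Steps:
$u = -3748$ ($u = 4 \left(-937\right) = -3748$)
$O = -3748$
$l{\left(w \right)} = 25 w$ ($l{\left(w \right)} = 5 w 5 = 25 w$)
$K = -168$ ($K = \left(-24\right) 7 = -168$)
$j{\left(X,p \right)} = 693$ ($j{\left(X,p \right)} = 25 \cdot 21 - -168 = 525 + 168 = 693$)
$\frac{145097}{j{\left(-101,O \right)}} = \frac{145097}{693}$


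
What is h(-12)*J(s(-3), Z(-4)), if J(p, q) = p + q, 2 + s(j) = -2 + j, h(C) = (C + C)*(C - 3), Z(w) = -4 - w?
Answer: -2520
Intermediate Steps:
h(C) = 2*C*(-3 + C) (h(C) = (2*C)*(-3 + C) = 2*C*(-3 + C))
s(j) = -4 + j (s(j) = -2 + (-2 + j) = -4 + j)
h(-12)*J(s(-3), Z(-4)) = (2*(-12)*(-3 - 12))*((-4 - 3) + (-4 - 1*(-4))) = (2*(-12)*(-15))*(-7 + (-4 + 4)) = 360*(-7 + 0) = 360*(-7) = -2520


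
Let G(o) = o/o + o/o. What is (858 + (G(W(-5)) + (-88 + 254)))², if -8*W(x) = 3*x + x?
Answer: 1052676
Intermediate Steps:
W(x) = -x/2 (W(x) = -(3*x + x)/8 = -x/2)
G(o) = 2 (G(o) = 1 + 1 = 2)
(858 + (G(W(-5)) + (-88 + 254)))² = (858 + (2 + (-88 + 254)))² = (858 + (2 + 166))² = (858 + 168)² = 1026² = 1052676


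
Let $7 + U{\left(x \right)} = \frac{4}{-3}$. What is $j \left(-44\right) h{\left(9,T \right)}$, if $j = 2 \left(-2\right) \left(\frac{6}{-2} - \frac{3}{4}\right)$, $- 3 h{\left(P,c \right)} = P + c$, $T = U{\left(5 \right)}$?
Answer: $\frac{440}{3} \approx 146.67$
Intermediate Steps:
$U{\left(x \right)} = - \frac{25}{3}$ ($U{\left(x \right)} = -7 + \frac{4}{-3} = -7 + 4 \left(- \frac{1}{3}\right) = -7 - \frac{4}{3} = - \frac{25}{3}$)
$T = - \frac{25}{3} \approx -8.3333$
$h{\left(P,c \right)} = - \frac{P}{3} - \frac{c}{3}$ ($h{\left(P,c \right)} = - \frac{P + c}{3} = - \frac{P}{3} - \frac{c}{3}$)
$j = 15$ ($j = - 4 \left(6 \left(- \frac{1}{2}\right) - \frac{3}{4}\right) = - 4 \left(-3 - \frac{3}{4}\right) = \left(-4\right) \left(- \frac{15}{4}\right) = 15$)
$j \left(-44\right) h{\left(9,T \right)} = 15 \left(-44\right) \left(\left(- \frac{1}{3}\right) 9 - - \frac{25}{9}\right) = - 660 \left(-3 + \frac{25}{9}\right) = \left(-660\right) \left(- \frac{2}{9}\right) = \frac{440}{3}$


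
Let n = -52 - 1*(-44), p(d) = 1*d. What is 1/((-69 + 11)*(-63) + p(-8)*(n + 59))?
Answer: 1/3246 ≈ 0.00030807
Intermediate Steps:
p(d) = d
n = -8 (n = -52 + 44 = -8)
1/((-69 + 11)*(-63) + p(-8)*(n + 59)) = 1/((-69 + 11)*(-63) - 8*(-8 + 59)) = 1/(-58*(-63) - 8*51) = 1/(3654 - 408) = 1/3246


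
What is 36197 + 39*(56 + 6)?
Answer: 38615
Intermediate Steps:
36197 + 39*(56 + 6) = 36197 + 39*62 = 36197 + 2418 = 38615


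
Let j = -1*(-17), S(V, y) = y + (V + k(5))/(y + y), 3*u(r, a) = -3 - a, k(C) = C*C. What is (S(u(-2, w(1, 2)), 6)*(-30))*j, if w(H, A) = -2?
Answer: -12325/3 ≈ -4108.3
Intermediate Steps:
k(C) = C**2
u(r, a) = -1 - a/3 (u(r, a) = (-3 - a)/3 = -1 - a/3)
S(V, y) = y + (25 + V)/(2*y) (S(V, y) = y + (V + 5**2)/(y + y) = y + (V + 25)/((2*y)) = y + (25 + V)*(1/(2*y)) = y + (25 + V)/(2*y))
j = 17
(S(u(-2, w(1, 2)), 6)*(-30))*j = (((1/2)*(25 + (-1 - 1/3*(-2)) + 2*6**2)/6)*(-30))*17 = (((1/2)*(1/6)*(25 + (-1 + 2/3) + 2*36))*(-30))*17 = (((1/2)*(1/6)*(25 - 1/3 + 72))*(-30))*17 = (((1/2)*(1/6)*(290/3))*(-30))*17 = ((145/18)*(-30))*17 = -725/3*17 = -12325/3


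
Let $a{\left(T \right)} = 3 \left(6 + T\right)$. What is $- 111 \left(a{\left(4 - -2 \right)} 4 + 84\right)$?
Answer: $-25308$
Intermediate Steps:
$a{\left(T \right)} = 18 + 3 T$
$- 111 \left(a{\left(4 - -2 \right)} 4 + 84\right) = - 111 \left(\left(18 + 3 \left(4 - -2\right)\right) 4 + 84\right) = - 111 \left(\left(18 + 3 \left(4 + 2\right)\right) 4 + 84\right) = - 111 \left(\left(18 + 3 \cdot 6\right) 4 + 84\right) = - 111 \left(\left(18 + 18\right) 4 + 84\right) = - 111 \left(36 \cdot 4 + 84\right) = - 111 \left(144 + 84\right) = \left(-111\right) 228 = -25308$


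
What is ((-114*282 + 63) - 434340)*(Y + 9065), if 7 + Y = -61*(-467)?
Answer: -17511926625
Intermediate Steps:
Y = 28480 (Y = -7 - 61*(-467) = -7 + 28487 = 28480)
((-114*282 + 63) - 434340)*(Y + 9065) = ((-114*282 + 63) - 434340)*(28480 + 9065) = ((-32148 + 63) - 434340)*37545 = (-32085 - 434340)*37545 = -466425*37545 = -17511926625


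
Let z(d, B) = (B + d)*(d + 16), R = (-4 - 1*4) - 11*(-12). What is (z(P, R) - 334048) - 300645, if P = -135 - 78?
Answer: -617160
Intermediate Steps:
R = 124 (R = (-4 - 4) + 132 = -8 + 132 = 124)
P = -213
z(d, B) = (16 + d)*(B + d) (z(d, B) = (B + d)*(16 + d) = (16 + d)*(B + d))
(z(P, R) - 334048) - 300645 = (((-213)² + 16*124 + 16*(-213) + 124*(-213)) - 334048) - 300645 = ((45369 + 1984 - 3408 - 26412) - 334048) - 300645 = (17533 - 334048) - 300645 = -316515 - 300645 = -617160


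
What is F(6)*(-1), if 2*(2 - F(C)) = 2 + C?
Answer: 2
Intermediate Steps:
F(C) = 1 - C/2 (F(C) = 2 - (2 + C)/2 = 2 + (-1 - C/2) = 1 - C/2)
F(6)*(-1) = (1 - ½*6)*(-1) = (1 - 3)*(-1) = -2*(-1) = 2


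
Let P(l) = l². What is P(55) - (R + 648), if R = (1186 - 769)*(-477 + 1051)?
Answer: -236981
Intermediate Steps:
R = 239358 (R = 417*574 = 239358)
P(55) - (R + 648) = 55² - (239358 + 648) = 3025 - 1*240006 = 3025 - 240006 = -236981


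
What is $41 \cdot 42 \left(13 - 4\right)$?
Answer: $15498$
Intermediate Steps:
$41 \cdot 42 \left(13 - 4\right) = 1722 \left(13 - 4\right) = 1722 \cdot 9 = 15498$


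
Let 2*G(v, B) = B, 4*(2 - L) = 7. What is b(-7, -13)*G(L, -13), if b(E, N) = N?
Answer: 169/2 ≈ 84.500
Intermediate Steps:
L = ¼ (L = 2 - ¼*7 = 2 - 7/4 = ¼ ≈ 0.25000)
G(v, B) = B/2
b(-7, -13)*G(L, -13) = -13*(-13)/2 = -13*(-13/2) = 169/2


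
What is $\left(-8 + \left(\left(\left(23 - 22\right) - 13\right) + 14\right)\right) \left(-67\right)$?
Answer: $402$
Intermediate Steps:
$\left(-8 + \left(\left(\left(23 - 22\right) - 13\right) + 14\right)\right) \left(-67\right) = \left(-8 + \left(\left(1 - 13\right) + 14\right)\right) \left(-67\right) = \left(-8 + \left(-12 + 14\right)\right) \left(-67\right) = \left(-8 + 2\right) \left(-67\right) = \left(-6\right) \left(-67\right) = 402$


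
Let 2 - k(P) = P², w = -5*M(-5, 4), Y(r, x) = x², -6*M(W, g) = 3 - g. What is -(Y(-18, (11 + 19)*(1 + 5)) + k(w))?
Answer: -1166447/36 ≈ -32401.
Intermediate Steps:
M(W, g) = -½ + g/6 (M(W, g) = -(3 - g)/6 = -½ + g/6)
w = -⅚ (w = -5*(-½ + (⅙)*4) = -5*(-½ + ⅔) = -5*⅙ = -⅚ ≈ -0.83333)
k(P) = 2 - P²
-(Y(-18, (11 + 19)*(1 + 5)) + k(w)) = -(((11 + 19)*(1 + 5))² + (2 - (-⅚)²)) = -((30*6)² + (2 - 1*25/36)) = -(180² + (2 - 25/36)) = -(32400 + 47/36) = -1*1166447/36 = -1166447/36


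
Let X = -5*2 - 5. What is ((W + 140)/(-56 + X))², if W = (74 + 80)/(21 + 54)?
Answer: 113507716/28355625 ≈ 4.0030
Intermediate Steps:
X = -15 (X = -10 - 5 = -15)
W = 154/75 ≈ 2.0533
((W + 140)/(-56 + X))² = ((154/75 + 140)/(-56 - 15))² = ((10654/75)/(-71))² = ((10654/75)*(-1/71))² = (-10654/5325)² = 113507716/28355625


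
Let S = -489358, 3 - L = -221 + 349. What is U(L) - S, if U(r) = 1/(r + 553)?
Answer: 209445225/428 ≈ 4.8936e+5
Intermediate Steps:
L = -125 (L = 3 - (-221 + 349) = 3 - 1*128 = 3 - 128 = -125)
U(r) = 1/(553 + r)
U(L) - S = 1/(553 - 125) - 1*(-489358) = 1/428 + 489358 = 209445225/428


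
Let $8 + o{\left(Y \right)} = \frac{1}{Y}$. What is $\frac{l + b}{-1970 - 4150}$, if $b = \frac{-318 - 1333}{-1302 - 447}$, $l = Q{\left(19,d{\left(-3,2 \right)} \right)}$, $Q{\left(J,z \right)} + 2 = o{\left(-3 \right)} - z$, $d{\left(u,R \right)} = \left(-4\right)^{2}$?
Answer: $\frac{2467}{594660} \approx 0.0041486$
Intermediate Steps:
$o{\left(Y \right)} = -8 + \frac{1}{Y}$
$d{\left(u,R \right)} = 16$
$Q{\left(J,z \right)} = - \frac{31}{3} - z$ ($Q{\left(J,z \right)} = -2 - \left(8 + \frac{1}{3} + z\right) = -2 - \left(\frac{25}{3} + z\right) = - \frac{31}{3} - z$)
$l = - \frac{79}{3}$ ($l = - \frac{31}{3} - 16 = - \frac{79}{3} \approx -26.333$)
$b = \frac{1651}{1749}$ ($b = - \frac{1651}{-1749} = \left(-1651\right) \left(- \frac{1}{1749}\right) = \frac{1651}{1749} \approx 0.94397$)
$\frac{l + b}{-1970 - 4150} = \frac{- \frac{79}{3} + \frac{1651}{1749}}{-1970 - 4150} = - \frac{14802}{583 \left(-6120\right)} = \left(- \frac{14802}{583}\right) \left(- \frac{1}{6120}\right) = \frac{2467}{594660}$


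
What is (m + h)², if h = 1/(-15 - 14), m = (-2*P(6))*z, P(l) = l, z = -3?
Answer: 1087849/841 ≈ 1293.5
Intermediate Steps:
m = 36 (m = -2*6*(-3) = -12*(-3) = 36)
h = -1/29 (h = 1/(-29) = -1/29 ≈ -0.034483)
(m + h)² = (36 - 1/29)² = (1043/29)² = 1087849/841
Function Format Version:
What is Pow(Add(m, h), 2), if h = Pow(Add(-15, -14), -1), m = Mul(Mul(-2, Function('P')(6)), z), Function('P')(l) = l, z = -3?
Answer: Rational(1087849, 841) ≈ 1293.5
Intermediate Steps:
m = 36 (m = Mul(Mul(-2, 6), -3) = Mul(-12, -3) = 36)
h = Rational(-1, 29) (h = Pow(-29, -1) = Rational(-1, 29) ≈ -0.034483)
Pow(Add(m, h), 2) = Pow(Add(36, Rational(-1, 29)), 2) = Pow(Rational(1043, 29), 2) = Rational(1087849, 841)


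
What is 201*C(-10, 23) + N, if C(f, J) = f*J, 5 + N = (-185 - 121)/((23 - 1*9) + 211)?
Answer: -1155909/25 ≈ -46236.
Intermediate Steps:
N = -159/25 (N = -5 + (-185 - 121)/((23 - 1*9) + 211) = -5 - 306/((23 - 9) + 211) = -5 - 306/(14 + 211) = -5 - 306/225 = -5 - 306*1/225 = -5 - 34/25 = -159/25 ≈ -6.3600)
C(f, J) = J*f
201*C(-10, 23) + N = 201*(23*(-10)) - 159/25 = 201*(-230) - 159/25 = -46230 - 159/25 = -1155909/25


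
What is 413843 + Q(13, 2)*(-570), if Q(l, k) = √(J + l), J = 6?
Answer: 413843 - 570*√19 ≈ 4.1136e+5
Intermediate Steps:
Q(l, k) = √(6 + l)
413843 + Q(13, 2)*(-570) = 413843 + √(6 + 13)*(-570) = 413843 + √19*(-570) = 413843 - 570*√19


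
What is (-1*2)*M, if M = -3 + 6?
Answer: -6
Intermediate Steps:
M = 3
(-1*2)*M = -1*2*3 = -2*3 = -6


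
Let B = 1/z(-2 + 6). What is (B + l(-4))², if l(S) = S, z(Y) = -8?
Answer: 1089/64 ≈ 17.016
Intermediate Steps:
B = -⅛ (B = 1/(-8) = -⅛ ≈ -0.12500)
(B + l(-4))² = (-⅛ - 4)² = (-33/8)² = 1089/64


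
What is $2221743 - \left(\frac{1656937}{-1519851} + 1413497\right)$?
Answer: $\frac{1228415148283}{1519851} \approx 8.0825 \cdot 10^{5}$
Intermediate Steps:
$2221743 - \left(\frac{1656937}{-1519851} + 1413497\right) = 2221743 - \left(1656937 \left(- \frac{1}{1519851}\right) + 1413497\right) = 2221743 - \left(- \frac{1656937}{1519851} + 1413497\right) = 2221743 - \frac{2148303172010}{1519851} = \frac{1228415148283}{1519851}$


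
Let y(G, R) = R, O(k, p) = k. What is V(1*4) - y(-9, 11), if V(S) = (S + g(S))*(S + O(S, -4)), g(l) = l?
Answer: 53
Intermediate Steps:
V(S) = 4*S**2 (V(S) = (S + S)*(S + S) = (2*S)*(2*S) = 4*S**2)
V(1*4) - y(-9, 11) = 4*(1*4)**2 - 1*11 = 4*4**2 - 11 = 4*16 - 11 = 64 - 11 = 53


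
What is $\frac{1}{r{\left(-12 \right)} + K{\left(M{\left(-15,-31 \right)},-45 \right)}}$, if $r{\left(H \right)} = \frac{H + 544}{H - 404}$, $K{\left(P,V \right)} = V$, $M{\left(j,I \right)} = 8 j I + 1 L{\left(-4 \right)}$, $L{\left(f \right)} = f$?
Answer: $- \frac{104}{4813} \approx -0.021608$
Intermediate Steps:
$M{\left(j,I \right)} = -4 + 8 I j$ ($M{\left(j,I \right)} = 8 j I + 1 \left(-4\right) = 8 I j - 4 = -4 + 8 I j$)
$r{\left(H \right)} = \frac{544 + H}{-404 + H}$
$\frac{1}{r{\left(-12 \right)} + K{\left(M{\left(-15,-31 \right)},-45 \right)}} = \frac{1}{\frac{544 - 12}{-404 - 12} - 45} = \frac{1}{\frac{1}{-416} \cdot 532 - 45} = \frac{1}{\left(- \frac{1}{416}\right) 532 - 45} = \frac{1}{- \frac{133}{104} - 45} = \frac{1}{- \frac{4813}{104}} = - \frac{104}{4813}$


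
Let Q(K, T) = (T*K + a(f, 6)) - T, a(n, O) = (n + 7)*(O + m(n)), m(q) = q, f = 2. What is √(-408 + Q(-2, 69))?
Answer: I*√543 ≈ 23.302*I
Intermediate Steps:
a(n, O) = (7 + n)*(O + n) (a(n, O) = (n + 7)*(O + n) = (7 + n)*(O + n))
Q(K, T) = 72 - T + K*T (Q(K, T) = (T*K + (2² + 7*6 + 7*2 + 6*2)) - T = (K*T + (4 + 42 + 14 + 12)) - T = (K*T + 72) - T = (72 + K*T) - T = 72 - T + K*T)
√(-408 + Q(-2, 69)) = √(-408 + (72 - 1*69 - 2*69)) = √(-408 + (72 - 69 - 138)) = √(-408 - 135) = √(-543) = I*√543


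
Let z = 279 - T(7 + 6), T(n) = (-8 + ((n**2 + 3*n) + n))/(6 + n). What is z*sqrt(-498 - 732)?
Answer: 5088*I*sqrt(1230)/19 ≈ 9391.7*I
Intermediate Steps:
T(n) = (-8 + n**2 + 4*n)/(6 + n) (T(n) = (-8 + (n**2 + 4*n))/(6 + n) = (-8 + n**2 + 4*n)/(6 + n))
z = 5088/19 (z = 279 - (-8 + (7 + 6)**2 + 4*(7 + 6))/(6 + (7 + 6)) = 279 - (-8 + 13**2 + 4*13)/(6 + 13) = 279 - (-8 + 169 + 52)/19 = 279 - 213/19 = 5088/19 ≈ 267.79)
z*sqrt(-498 - 732) = 5088*sqrt(-498 - 732)/19 = 5088*sqrt(-1230)/19 = 5088*(I*sqrt(1230))/19 = 5088*I*sqrt(1230)/19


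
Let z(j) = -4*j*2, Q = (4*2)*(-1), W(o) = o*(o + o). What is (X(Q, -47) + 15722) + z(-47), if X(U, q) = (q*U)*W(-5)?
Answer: 34898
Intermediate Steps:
W(o) = 2*o**2 (W(o) = o*(2*o) = 2*o**2)
Q = -8 (Q = 8*(-1) = -8)
z(j) = -8*j
X(U, q) = 50*U*q (X(U, q) = (q*U)*(2*(-5)**2) = (U*q)*(2*25) = (U*q)*50 = 50*U*q)
(X(Q, -47) + 15722) + z(-47) = (50*(-8)*(-47) + 15722) - 8*(-47) = (18800 + 15722) + 376 = 34522 + 376 = 34898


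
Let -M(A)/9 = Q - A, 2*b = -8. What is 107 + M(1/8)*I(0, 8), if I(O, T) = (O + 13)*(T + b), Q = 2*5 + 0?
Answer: -9029/2 ≈ -4514.5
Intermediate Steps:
b = -4 (b = (½)*(-8) = -4)
Q = 10 (Q = 10 + 0 = 10)
M(A) = -90 + 9*A (M(A) = -9*(10 - A) = -90 + 9*A)
I(O, T) = (-4 + T)*(13 + O) (I(O, T) = (O + 13)*(T - 4) = (13 + O)*(-4 + T) = (-4 + T)*(13 + O))
107 + M(1/8)*I(0, 8) = 107 + (-90 + 9/8)*(-52 - 4*0 + 13*8 + 0*8) = 107 + (-90 + 9*(⅛))*(-52 + 0 + 104 + 0) = 107 + (-90 + 9/8)*52 = 107 - 711/8*52 = 107 - 9243/2 = -9029/2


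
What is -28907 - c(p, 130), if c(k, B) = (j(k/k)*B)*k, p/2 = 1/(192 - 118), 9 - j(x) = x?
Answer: -1070599/37 ≈ -28935.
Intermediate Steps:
j(x) = 9 - x
p = 1/37 (p = 2/(192 - 118) = 2/74 = 2*(1/74) = 1/37 ≈ 0.027027)
c(k, B) = 8*B*k (c(k, B) = ((9 - k/k)*B)*k = ((9 - 1*1)*B)*k = ((9 - 1)*B)*k = (8*B)*k = 8*B*k)
-28907 - c(p, 130) = -28907 - 8*130/37 = -28907 - 1*1040/37 = -28907 - 1040/37 = -1070599/37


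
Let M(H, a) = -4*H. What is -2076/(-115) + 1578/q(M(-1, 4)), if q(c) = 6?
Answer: 32321/115 ≈ 281.05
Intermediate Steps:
-2076/(-115) + 1578/q(M(-1, 4)) = -2076/(-115) + 1578/6 = -2076*(-1/115) + 1578*(1/6) = 2076/115 + 263 = 32321/115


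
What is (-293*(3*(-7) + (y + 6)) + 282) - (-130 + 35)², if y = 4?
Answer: -5520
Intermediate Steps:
(-293*(3*(-7) + (y + 6)) + 282) - (-130 + 35)² = (-293*(3*(-7) + (4 + 6)) + 282) - (-130 + 35)² = (-293*(-21 + 10) + 282) - 1*(-95)² = (-293*(-11) + 282) - 1*9025 = (3223 + 282) - 9025 = 3505 - 9025 = -5520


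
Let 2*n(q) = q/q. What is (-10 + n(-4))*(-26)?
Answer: 247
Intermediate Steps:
n(q) = 1/2 (n(q) = (q/q)/2 = (1/2)*1 = 1/2)
(-10 + n(-4))*(-26) = (-10 + 1/2)*(-26) = -19/2*(-26) = 247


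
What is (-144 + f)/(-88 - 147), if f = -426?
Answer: 114/47 ≈ 2.4255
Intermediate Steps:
(-144 + f)/(-88 - 147) = (-144 - 426)/(-88 - 147) = -570/(-235) = -570*(-1/235) = 114/47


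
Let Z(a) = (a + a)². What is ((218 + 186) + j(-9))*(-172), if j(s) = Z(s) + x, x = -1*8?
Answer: -123840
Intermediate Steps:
x = -8
Z(a) = 4*a² (Z(a) = (2*a)² = 4*a²)
j(s) = -8 + 4*s² (j(s) = 4*s² - 8 = -8 + 4*s²)
((218 + 186) + j(-9))*(-172) = ((218 + 186) + (-8 + 4*(-9)²))*(-172) = (404 + (-8 + 4*81))*(-172) = (404 + (-8 + 324))*(-172) = (404 + 316)*(-172) = 720*(-172) = -123840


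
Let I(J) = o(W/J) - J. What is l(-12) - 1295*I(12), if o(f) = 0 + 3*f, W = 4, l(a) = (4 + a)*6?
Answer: 14197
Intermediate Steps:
l(a) = 24 + 6*a
o(f) = 3*f
I(J) = -J + 12/J (I(J) = 3*(4/J) - J = 12/J - J = -J + 12/J)
l(-12) - 1295*I(12) = (24 + 6*(-12)) - 1295*(-1*12 + 12/12) = (24 - 72) - 1295*(-12 + 12*(1/12)) = -48 - 1295*(-12 + 1) = -48 - 1295*(-11) = -48 + 14245 = 14197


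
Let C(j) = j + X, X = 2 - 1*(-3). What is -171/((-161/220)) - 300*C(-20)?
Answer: 762120/161 ≈ 4733.7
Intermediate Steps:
X = 5 (X = 2 + 3 = 5)
C(j) = 5 + j (C(j) = j + 5 = 5 + j)
-171/((-161/220)) - 300*C(-20) = -171/((-161/220)) - 300*(5 - 20) = -171/((-161*1/220)) - 300*(-15) = -171/(-161/220) + 4500 = -171*(-220/161) + 4500 = 37620/161 + 4500 = 762120/161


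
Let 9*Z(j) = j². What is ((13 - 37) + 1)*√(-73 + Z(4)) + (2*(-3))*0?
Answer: -23*I*√641/3 ≈ -194.1*I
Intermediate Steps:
Z(j) = j²/9
((13 - 37) + 1)*√(-73 + Z(4)) + (2*(-3))*0 = ((13 - 37) + 1)*√(-73 + (⅑)*4²) + (2*(-3))*0 = (-24 + 1)*√(-73 + (⅑)*16) - 6*0 = -23*√(-73 + 16/9) + 0 = -23*I*√641/3 + 0 = -23*I*√641/3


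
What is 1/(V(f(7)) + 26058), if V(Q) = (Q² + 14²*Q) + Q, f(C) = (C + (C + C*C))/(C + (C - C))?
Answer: 1/27912 ≈ 3.5827e-5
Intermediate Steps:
f(C) = (C² + 2*C)/C (f(C) = (C + (C + C²))/(C + 0) = (C² + 2*C)/C)
V(Q) = Q² + 197*Q (V(Q) = (Q² + 196*Q) + Q = Q² + 197*Q)
1/(V(f(7)) + 26058) = 1/((2 + 7)*(197 + (2 + 7)) + 26058) = 1/(9*(197 + 9) + 26058) = 1/(9*206 + 26058) = 1/(1854 + 26058) = 1/27912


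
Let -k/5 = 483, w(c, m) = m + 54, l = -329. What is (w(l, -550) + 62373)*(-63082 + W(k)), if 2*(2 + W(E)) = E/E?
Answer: -7806835459/2 ≈ -3.9034e+9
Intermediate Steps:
w(c, m) = 54 + m
k = -2415 (k = -5*483 = -2415)
W(E) = -3/2 (W(E) = -2 + (E/E)/2 = -2 + (½)*1 = -2 + ½ = -3/2)
(w(l, -550) + 62373)*(-63082 + W(k)) = ((54 - 550) + 62373)*(-63082 - 3/2) = (-496 + 62373)*(-126167/2) = 61877*(-126167/2) = -7806835459/2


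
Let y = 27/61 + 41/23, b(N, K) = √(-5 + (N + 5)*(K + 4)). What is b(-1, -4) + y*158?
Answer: 493276/1403 + I*√5 ≈ 351.59 + 2.2361*I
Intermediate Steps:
b(N, K) = √(-5 + (4 + K)*(5 + N)) (b(N, K) = √(-5 + (5 + N)*(4 + K)) = √(-5 + (4 + K)*(5 + N)))
y = 3122/1403 (y = 27*(1/61) + 41*(1/23) = 27/61 + 41/23 = 3122/1403 ≈ 2.2252)
b(-1, -4) + y*158 = √(15 + 4*(-1) + 5*(-4) - 4*(-1)) + (3122/1403)*158 = √(15 - 4 - 20 + 4) + 493276/1403 = √(-5) + 493276/1403 = I*√5 + 493276/1403 = 493276/1403 + I*√5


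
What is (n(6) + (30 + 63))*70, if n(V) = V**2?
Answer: 9030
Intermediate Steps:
(n(6) + (30 + 63))*70 = (6**2 + (30 + 63))*70 = (36 + 93)*70 = 129*70 = 9030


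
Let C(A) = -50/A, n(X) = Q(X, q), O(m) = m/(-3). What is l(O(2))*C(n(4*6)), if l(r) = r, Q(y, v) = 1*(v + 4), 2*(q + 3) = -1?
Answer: 200/3 ≈ 66.667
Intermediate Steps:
O(m) = -m/3 (O(m) = m*(-1/3) = -m/3)
q = -7/2 (q = -3 + (1/2)*(-1) = -3 - 1/2 = -7/2 ≈ -3.5000)
Q(y, v) = 4 + v (Q(y, v) = 1*(4 + v) = 4 + v)
n(X) = 1/2 (n(X) = 4 - 7/2 = 1/2)
l(O(2))*C(n(4*6)) = (-1/3*2)*(-50/1/2) = -(-100)*2/3 = -2/3*(-100) = 200/3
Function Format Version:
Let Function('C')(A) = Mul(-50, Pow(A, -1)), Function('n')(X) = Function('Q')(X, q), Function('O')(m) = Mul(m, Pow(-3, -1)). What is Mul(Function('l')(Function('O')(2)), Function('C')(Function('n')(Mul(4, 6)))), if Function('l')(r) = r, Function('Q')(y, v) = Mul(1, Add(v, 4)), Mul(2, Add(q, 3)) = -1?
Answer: Rational(200, 3) ≈ 66.667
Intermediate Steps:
Function('O')(m) = Mul(Rational(-1, 3), m) (Function('O')(m) = Mul(m, Rational(-1, 3)) = Mul(Rational(-1, 3), m))
q = Rational(-7, 2) (q = Add(-3, Mul(Rational(1, 2), -1)) = Add(-3, Rational(-1, 2)) = Rational(-7, 2) ≈ -3.5000)
Function('Q')(y, v) = Add(4, v) (Function('Q')(y, v) = Mul(1, Add(4, v)) = Add(4, v))
Function('n')(X) = Rational(1, 2) (Function('n')(X) = Add(4, Rational(-7, 2)) = Rational(1, 2))
Mul(Function('l')(Function('O')(2)), Function('C')(Function('n')(Mul(4, 6)))) = Mul(Mul(Rational(-1, 3), 2), Mul(-50, Pow(Rational(1, 2), -1))) = Mul(Rational(-2, 3), Mul(-50, 2)) = Mul(Rational(-2, 3), -100) = Rational(200, 3)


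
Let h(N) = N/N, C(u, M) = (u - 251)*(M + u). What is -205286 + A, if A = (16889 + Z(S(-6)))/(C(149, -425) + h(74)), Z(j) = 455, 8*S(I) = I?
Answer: -5779399414/28153 ≈ -2.0529e+5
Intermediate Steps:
S(I) = I/8
C(u, M) = (-251 + u)*(M + u)
h(N) = 1
A = 17344/28153 (A = (16889 + 455)/((149**2 - 251*(-425) - 251*149 - 425*149) + 1) = 17344/((22201 + 106675 - 37399 - 63325) + 1) = 17344/(28152 + 1) = 17344/28153 ≈ 0.61606)
-205286 + A = -205286 + 17344/28153 = -5779399414/28153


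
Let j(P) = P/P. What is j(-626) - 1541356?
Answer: -1541355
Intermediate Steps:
j(P) = 1
j(-626) - 1541356 = 1 - 1541356 = -1541355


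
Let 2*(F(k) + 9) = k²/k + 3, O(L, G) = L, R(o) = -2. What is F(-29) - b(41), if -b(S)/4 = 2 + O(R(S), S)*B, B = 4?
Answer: -46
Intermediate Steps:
b(S) = 24 (b(S) = -4*(2 - 2*4) = -4*(2 - 8) = -4*(-6) = 24)
F(k) = -15/2 + k/2 (F(k) = -9 + (k²/k + 3)/2 = -9 + (k + 3)/2 = -9 + (3 + k)/2 = -9 + (3/2 + k/2) = -15/2 + k/2)
F(-29) - b(41) = (-15/2 + (½)*(-29)) - 1*24 = (-15/2 - 29/2) - 24 = -22 - 24 = -46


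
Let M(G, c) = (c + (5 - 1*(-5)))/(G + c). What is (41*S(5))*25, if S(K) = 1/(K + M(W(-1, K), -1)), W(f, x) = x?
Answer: 4100/29 ≈ 141.38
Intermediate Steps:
M(G, c) = (10 + c)/(G + c) (M(G, c) = (c + (5 + 5))/(G + c) = (c + 10)/(G + c) = (10 + c)/(G + c))
S(K) = 1/(K + 9/(-1 + K)) (S(K) = 1/(K + (10 - 1)/(K - 1)) = 1/(K + 9/(-1 + K)))
(41*S(5))*25 = (41*((-1 + 5)/(9 + 5*(-1 + 5))))*25 = (41*(4/(9 + 5*4)))*25 = (41*(4/(9 + 20)))*25 = (41*(4/29))*25 = (164/29)*25 = 4100/29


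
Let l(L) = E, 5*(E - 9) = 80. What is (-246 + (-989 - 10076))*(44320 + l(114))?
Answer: -501586295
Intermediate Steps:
E = 25 (E = 9 + (⅕)*80 = 9 + 16 = 25)
l(L) = 25
(-246 + (-989 - 10076))*(44320 + l(114)) = (-246 + (-989 - 10076))*(44320 + 25) = (-246 - 11065)*44345 = -11311*44345 = -501586295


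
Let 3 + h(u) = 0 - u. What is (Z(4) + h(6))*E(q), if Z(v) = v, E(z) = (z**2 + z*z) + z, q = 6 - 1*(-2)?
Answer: -680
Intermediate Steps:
q = 8 (q = 6 + 2 = 8)
E(z) = z + 2*z**2 (E(z) = (z**2 + z**2) + z = 2*z**2 + z = z + 2*z**2)
h(u) = -3 - u (h(u) = -3 + (0 - u) = -3 - u)
(Z(4) + h(6))*E(q) = (4 + (-3 - 1*6))*(8*(1 + 2*8)) = (4 + (-3 - 6))*(8*(1 + 16)) = (4 - 9)*(8*17) = -5*136 = -680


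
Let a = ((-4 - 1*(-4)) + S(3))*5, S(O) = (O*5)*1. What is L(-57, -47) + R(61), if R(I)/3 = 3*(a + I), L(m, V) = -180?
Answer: 1044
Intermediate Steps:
S(O) = 5*O (S(O) = (5*O)*1 = 5*O)
a = 75 (a = ((-4 - 1*(-4)) + 5*3)*5 = ((-4 + 4) + 15)*5 = (0 + 15)*5 = 15*5 = 75)
R(I) = 675 + 9*I (R(I) = 3*(3*(75 + I)) = 3*(225 + 3*I) = 675 + 9*I)
L(-57, -47) + R(61) = -180 + (675 + 9*61) = -180 + (675 + 549) = -180 + 1224 = 1044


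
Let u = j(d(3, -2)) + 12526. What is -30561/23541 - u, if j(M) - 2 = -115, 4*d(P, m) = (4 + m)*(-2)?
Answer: -97414998/7847 ≈ -12414.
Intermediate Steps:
d(P, m) = -2 - m/2 (d(P, m) = ((4 + m)*(-2))/4 = (-8 - 2*m)/4 = -2 - m/2)
j(M) = -113 (j(M) = 2 - 115 = -113)
u = 12413 (u = -113 + 12526 = 12413)
-30561/23541 - u = -30561/23541 - 1*12413 = -30561*1/23541 - 12413 = -10187/7847 - 12413 = -97414998/7847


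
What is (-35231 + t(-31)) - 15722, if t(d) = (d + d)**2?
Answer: -47109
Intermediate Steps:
t(d) = 4*d**2 (t(d) = (2*d)**2 = 4*d**2)
(-35231 + t(-31)) - 15722 = (-35231 + 4*(-31)**2) - 15722 = (-35231 + 4*961) - 15722 = (-35231 + 3844) - 15722 = -31387 - 15722 = -47109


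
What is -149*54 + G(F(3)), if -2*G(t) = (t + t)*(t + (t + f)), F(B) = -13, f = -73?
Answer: -9333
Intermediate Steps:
G(t) = -t*(-73 + 2*t) (G(t) = -(t + t)*(t + (t - 73))/2 = -2*t*(t + (-73 + t))/2 = -2*t*(-73 + 2*t)/2 = -t*(-73 + 2*t))
-149*54 + G(F(3)) = -149*54 - 13*(73 - 2*(-13)) = -8046 - 13*(73 + 26) = -8046 - 13*99 = -8046 - 1287 = -9333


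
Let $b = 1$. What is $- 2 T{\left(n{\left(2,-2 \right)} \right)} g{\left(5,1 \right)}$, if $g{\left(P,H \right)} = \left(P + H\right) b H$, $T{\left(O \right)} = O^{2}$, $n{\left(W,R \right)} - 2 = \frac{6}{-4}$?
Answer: $-3$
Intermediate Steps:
$n{\left(W,R \right)} = \frac{1}{2}$ ($n{\left(W,R \right)} = 2 + \frac{6}{-4} = 2 + 6 \left(- \frac{1}{4}\right) = 2 - \frac{3}{2} = \frac{1}{2}$)
$g{\left(P,H \right)} = H \left(H + P\right)$ ($g{\left(P,H \right)} = \left(P + H\right) 1 H = \left(H + P\right) 1 H = \left(H + P\right) H = H \left(H + P\right)$)
$- 2 T{\left(n{\left(2,-2 \right)} \right)} g{\left(5,1 \right)} = - \frac{2}{4} \cdot 1 \left(1 + 5\right) = \left(-2\right) \frac{1}{4} \cdot 1 \cdot 6 = \left(- \frac{1}{2}\right) 6 = -3$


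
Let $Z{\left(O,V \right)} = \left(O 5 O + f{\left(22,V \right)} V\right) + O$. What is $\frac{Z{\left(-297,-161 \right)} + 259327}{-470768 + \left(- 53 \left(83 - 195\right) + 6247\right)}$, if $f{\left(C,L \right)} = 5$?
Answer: $- \frac{139854}{91717} \approx -1.5248$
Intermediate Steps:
$Z{\left(O,V \right)} = O + 5 V + 5 O^{2}$ ($Z{\left(O,V \right)} = \left(O 5 O + 5 V\right) + O = \left(5 O O + 5 V\right) + O = \left(5 O^{2} + 5 V\right) + O = \left(5 V + 5 O^{2}\right) + O = O + 5 V + 5 O^{2}$)
$\frac{Z{\left(-297,-161 \right)} + 259327}{-470768 + \left(- 53 \left(83 - 195\right) + 6247\right)} = \frac{\left(-297 + 5 \left(-161\right) + 5 \left(-297\right)^{2}\right) + 259327}{-470768 + \left(- 53 \left(83 - 195\right) + 6247\right)} = \frac{\left(-297 - 805 + 5 \cdot 88209\right) + 259327}{-470768 + \left(\left(-53\right) \left(-112\right) + 6247\right)} = \frac{\left(-297 - 805 + 441045\right) + 259327}{-470768 + \left(5936 + 6247\right)} = \frac{439943 + 259327}{-470768 + 12183} = \frac{699270}{-458585} = 699270 \left(- \frac{1}{458585}\right) = - \frac{139854}{91717}$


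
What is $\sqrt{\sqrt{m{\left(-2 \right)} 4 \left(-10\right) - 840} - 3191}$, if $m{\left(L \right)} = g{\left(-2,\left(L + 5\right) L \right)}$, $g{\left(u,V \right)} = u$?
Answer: $\sqrt{-3191 + 2 i \sqrt{190}} \approx 0.244 + 56.489 i$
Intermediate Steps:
$m{\left(L \right)} = -2$
$\sqrt{\sqrt{m{\left(-2 \right)} 4 \left(-10\right) - 840} - 3191} = \sqrt{\sqrt{\left(-2\right) 4 \left(-10\right) - 840} - 3191} = \sqrt{\sqrt{\left(-8\right) \left(-10\right) - 840} - 3191} = \sqrt{\sqrt{80 - 840} - 3191} = \sqrt{\sqrt{-760} - 3191} = \sqrt{2 i \sqrt{190} - 3191} = \sqrt{-3191 + 2 i \sqrt{190}}$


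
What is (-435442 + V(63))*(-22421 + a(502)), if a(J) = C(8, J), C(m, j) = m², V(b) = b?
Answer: 9733768303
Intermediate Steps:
a(J) = 64 (a(J) = 8² = 64)
(-435442 + V(63))*(-22421 + a(502)) = (-435442 + 63)*(-22421 + 64) = -435379*(-22357) = 9733768303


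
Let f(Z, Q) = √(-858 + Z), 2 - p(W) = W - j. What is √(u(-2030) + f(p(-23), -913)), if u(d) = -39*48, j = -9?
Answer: √(-1872 + I*√842) ≈ 0.3353 + 43.268*I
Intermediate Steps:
u(d) = -1872
p(W) = -7 - W (p(W) = 2 - (W - 1*(-9)) = 2 - (W + 9) = 2 - (9 + W) = 2 + (-9 - W) = -7 - W)
√(u(-2030) + f(p(-23), -913)) = √(-1872 + √(-858 + (-7 - 1*(-23)))) = √(-1872 + √(-858 + (-7 + 23))) = √(-1872 + √(-858 + 16)) = √(-1872 + √(-842)) = √(-1872 + I*√842)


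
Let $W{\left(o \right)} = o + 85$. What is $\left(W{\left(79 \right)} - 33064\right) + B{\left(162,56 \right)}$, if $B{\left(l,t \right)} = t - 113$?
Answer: $-32957$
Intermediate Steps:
$W{\left(o \right)} = 85 + o$
$B{\left(l,t \right)} = -113 + t$
$\left(W{\left(79 \right)} - 33064\right) + B{\left(162,56 \right)} = \left(\left(85 + 79\right) - 33064\right) + \left(-113 + 56\right) = \left(164 - 33064\right) - 57 = -32900 - 57 = -32957$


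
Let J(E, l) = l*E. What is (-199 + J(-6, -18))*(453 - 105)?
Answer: -31668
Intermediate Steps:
J(E, l) = E*l
(-199 + J(-6, -18))*(453 - 105) = (-199 - 6*(-18))*(453 - 105) = (-199 + 108)*348 = -91*348 = -31668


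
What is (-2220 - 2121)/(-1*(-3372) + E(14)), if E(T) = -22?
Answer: -4341/3350 ≈ -1.2958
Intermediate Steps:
(-2220 - 2121)/(-1*(-3372) + E(14)) = (-2220 - 2121)/(-1*(-3372) - 22) = -4341/(3372 - 22) = -4341/3350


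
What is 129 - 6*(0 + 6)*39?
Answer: -1275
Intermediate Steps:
129 - 6*(0 + 6)*39 = 129 - 6*6*39 = 129 - 36*39 = 129 - 1404 = -1275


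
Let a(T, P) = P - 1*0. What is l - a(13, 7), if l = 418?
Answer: 411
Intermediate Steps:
a(T, P) = P (a(T, P) = P + 0 = P)
l - a(13, 7) = 418 - 1*7 = 418 - 7 = 411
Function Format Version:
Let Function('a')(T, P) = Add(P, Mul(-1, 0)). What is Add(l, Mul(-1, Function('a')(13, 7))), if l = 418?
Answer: 411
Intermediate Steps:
Function('a')(T, P) = P (Function('a')(T, P) = Add(P, 0) = P)
Add(l, Mul(-1, Function('a')(13, 7))) = Add(418, Mul(-1, 7)) = Add(418, -7) = 411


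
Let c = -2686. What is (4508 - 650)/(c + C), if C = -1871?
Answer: -1286/1519 ≈ -0.84661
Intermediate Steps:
(4508 - 650)/(c + C) = (4508 - 650)/(-2686 - 1871) = 3858/(-4557) = 3858*(-1/4557) = -1286/1519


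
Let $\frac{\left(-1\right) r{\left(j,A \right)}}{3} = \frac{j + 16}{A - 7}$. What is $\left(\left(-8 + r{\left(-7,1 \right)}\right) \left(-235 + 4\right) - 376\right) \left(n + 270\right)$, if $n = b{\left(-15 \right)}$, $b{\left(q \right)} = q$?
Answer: $\frac{220575}{2} \approx 1.1029 \cdot 10^{5}$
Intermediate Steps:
$r{\left(j,A \right)} = - \frac{3 \left(16 + j\right)}{-7 + A}$ ($r{\left(j,A \right)} = - 3 \frac{j + 16}{A - 7} = - 3 \frac{16 + j}{-7 + A} = - \frac{3 \left(16 + j\right)}{-7 + A}$)
$n = -15$
$\left(\left(-8 + r{\left(-7,1 \right)}\right) \left(-235 + 4\right) - 376\right) \left(n + 270\right) = \left(\left(-8 + \frac{3 \left(-16 - -7\right)}{-7 + 1}\right) \left(-235 + 4\right) - 376\right) \left(-15 + 270\right) = \left(\left(-8 + \frac{3 \left(-16 + 7\right)}{-6}\right) \left(-231\right) - 376\right) 255 = \left(\left(-8 + 3 \left(- \frac{1}{6}\right) \left(-9\right)\right) \left(-231\right) - 376\right) 255 = \left(\left(-8 + \frac{9}{2}\right) \left(-231\right) - 376\right) 255 = \left(\left(- \frac{7}{2}\right) \left(-231\right) - 376\right) 255 = \left(\frac{1617}{2} - 376\right) 255 = \frac{865}{2} \cdot 255 = \frac{220575}{2}$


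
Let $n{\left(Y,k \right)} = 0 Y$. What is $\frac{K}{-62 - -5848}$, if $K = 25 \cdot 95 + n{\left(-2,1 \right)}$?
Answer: $\frac{2375}{5786} \approx 0.41047$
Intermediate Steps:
$n{\left(Y,k \right)} = 0$
$K = 2375$ ($K = 25 \cdot 95 + 0 = 2375 + 0 = 2375$)
$\frac{K}{-62 - -5848} = \frac{2375}{-62 - -5848} = \frac{2375}{-62 + 5848} = \frac{2375}{5786}$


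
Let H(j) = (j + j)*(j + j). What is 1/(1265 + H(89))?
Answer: 1/32949 ≈ 3.0350e-5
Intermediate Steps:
H(j) = 4*j² (H(j) = (2*j)*(2*j) = 4*j²)
1/(1265 + H(89)) = 1/(1265 + 4*89²) = 1/(1265 + 4*7921) = 1/(1265 + 31684) = 1/32949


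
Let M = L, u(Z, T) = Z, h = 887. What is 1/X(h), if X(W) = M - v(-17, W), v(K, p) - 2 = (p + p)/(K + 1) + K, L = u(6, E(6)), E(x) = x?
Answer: 8/1055 ≈ 0.0075829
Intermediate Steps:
L = 6
v(K, p) = 2 + K + 2*p/(1 + K) (v(K, p) = 2 + ((p + p)/(K + 1) + K) = 2 + ((2*p)/(1 + K) + K) = 2 + (2*p/(1 + K) + K) = 2 + (K + 2*p/(1 + K)) = 2 + K + 2*p/(1 + K))
M = 6
X(W) = 21 + W/8 (X(W) = 6 - (2 + (-17)**2 + 2*W + 3*(-17))/(1 - 17) = 6 - (2 + 289 + 2*W - 51)/(-16) = 6 - (-1)*(240 + 2*W)/16 = 6 - (-15 - W/8) = 6 + (15 + W/8) = 21 + W/8)
1/X(h) = 1/(21 + (1/8)*887) = 1/(21 + 887/8) = 1/(1055/8) = 8/1055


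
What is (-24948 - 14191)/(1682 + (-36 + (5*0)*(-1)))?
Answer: -39139/1646 ≈ -23.778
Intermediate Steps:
(-24948 - 14191)/(1682 + (-36 + (5*0)*(-1))) = -39139/(1682 + (-36 + 0*(-1))) = -39139/(1682 + (-36 + 0)) = -39139/(1682 - 36) = -39139/1646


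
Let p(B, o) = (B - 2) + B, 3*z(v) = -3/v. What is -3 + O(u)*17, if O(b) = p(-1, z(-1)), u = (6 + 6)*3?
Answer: -71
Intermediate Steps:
z(v) = -1/v (z(v) = (-3/v)/3 = -1/v)
u = 36 (u = 12*3 = 36)
p(B, o) = -2 + 2*B (p(B, o) = (-2 + B) + B = -2 + 2*B)
O(b) = -4 (O(b) = -2 + 2*(-1) = -2 - 2 = -4)
-3 + O(u)*17 = -3 - 4*17 = -3 - 68 = -71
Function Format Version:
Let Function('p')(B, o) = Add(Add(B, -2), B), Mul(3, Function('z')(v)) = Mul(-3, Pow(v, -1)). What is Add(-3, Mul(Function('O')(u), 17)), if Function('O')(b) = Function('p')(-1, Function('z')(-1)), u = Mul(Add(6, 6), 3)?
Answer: -71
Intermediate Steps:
Function('z')(v) = Mul(-1, Pow(v, -1)) (Function('z')(v) = Mul(Rational(1, 3), Mul(-3, Pow(v, -1))) = Mul(-1, Pow(v, -1)))
u = 36 (u = Mul(12, 3) = 36)
Function('p')(B, o) = Add(-2, Mul(2, B)) (Function('p')(B, o) = Add(Add(-2, B), B) = Add(-2, Mul(2, B)))
Function('O')(b) = -4 (Function('O')(b) = Add(-2, Mul(2, -1)) = Add(-2, -2) = -4)
Add(-3, Mul(Function('O')(u), 17)) = Add(-3, Mul(-4, 17)) = Add(-3, -68) = -71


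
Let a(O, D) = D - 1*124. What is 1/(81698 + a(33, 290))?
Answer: 1/81864 ≈ 1.2215e-5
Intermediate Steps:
a(O, D) = -124 + D (a(O, D) = D - 124 = -124 + D)
1/(81698 + a(33, 290)) = 1/(81698 + (-124 + 290)) = 1/(81698 + 166) = 1/81864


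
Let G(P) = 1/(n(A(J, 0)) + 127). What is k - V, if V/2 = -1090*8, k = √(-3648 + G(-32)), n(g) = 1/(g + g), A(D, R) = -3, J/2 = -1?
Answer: 17440 + 3*I*√234736538/761 ≈ 17440.0 + 60.399*I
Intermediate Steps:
J = -2 (J = 2*(-1) = -2)
n(g) = 1/(2*g)
G(P) = 6/761 (G(P) = 1/((½)/(-3) + 127) = 1/((½)*(-⅓) + 127) = 1/(-⅙ + 127) = 1/(761/6) = 6/761)
k = 3*I*√234736538/761 (k = √(-3648 + 6/761) = √(-2776122/761) = 3*I*√234736538/761 ≈ 60.399*I)
V = -17440 (V = 2*(-1090*8) = 2*(-8720) = -17440)
k - V = 3*I*√234736538/761 - 1*(-17440) = 3*I*√234736538/761 + 17440 = 17440 + 3*I*√234736538/761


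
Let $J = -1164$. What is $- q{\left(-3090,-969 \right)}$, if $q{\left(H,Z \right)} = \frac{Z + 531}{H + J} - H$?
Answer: $- \frac{2190883}{709} \approx -3090.1$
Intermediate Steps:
$q{\left(H,Z \right)} = - H + \frac{531 + Z}{-1164 + H}$ ($q{\left(H,Z \right)} = \frac{Z + 531}{H - 1164} - H = \frac{531 + Z}{-1164 + H} - H = - H + \frac{531 + Z}{-1164 + H}$)
$- q{\left(-3090,-969 \right)} = - \frac{531 - 969 - \left(-3090\right)^{2} + 1164 \left(-3090\right)}{-1164 - 3090} = - \frac{531 - 969 - 9548100 - 3596760}{-4254} = - \frac{\left(-1\right) \left(531 - 969 - 9548100 - 3596760\right)}{4254} = - \frac{\left(-1\right) \left(-13145298\right)}{4254} = \left(-1\right) \frac{2190883}{709} = - \frac{2190883}{709}$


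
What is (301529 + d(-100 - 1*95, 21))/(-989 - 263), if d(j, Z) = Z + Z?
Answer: -301571/1252 ≈ -240.87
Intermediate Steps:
d(j, Z) = 2*Z
(301529 + d(-100 - 1*95, 21))/(-989 - 263) = (301529 + 2*21)/(-989 - 263) = (301529 + 42)/(-1252) = 301571*(-1/1252) = -301571/1252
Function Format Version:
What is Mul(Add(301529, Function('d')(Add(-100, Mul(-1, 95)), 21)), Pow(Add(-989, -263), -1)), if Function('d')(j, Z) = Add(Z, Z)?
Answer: Rational(-301571, 1252) ≈ -240.87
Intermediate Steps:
Function('d')(j, Z) = Mul(2, Z)
Mul(Add(301529, Function('d')(Add(-100, Mul(-1, 95)), 21)), Pow(Add(-989, -263), -1)) = Mul(Add(301529, Mul(2, 21)), Pow(Add(-989, -263), -1)) = Mul(Add(301529, 42), Pow(-1252, -1)) = Mul(301571, Rational(-1, 1252)) = Rational(-301571, 1252)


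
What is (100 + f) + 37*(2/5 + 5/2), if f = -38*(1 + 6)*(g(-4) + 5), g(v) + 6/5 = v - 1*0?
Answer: 521/2 ≈ 260.50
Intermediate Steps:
g(v) = -6/5 + v (g(v) = -6/5 + (v - 1*0) = -6/5 + (v + 0) = -6/5 + v)
f = 266/5 (f = -38*(1 + 6)*((-6/5 - 4) + 5) = -266*(-26/5 + 5) = -266*(-1)/5 = -38*(-7/5) = 266/5 ≈ 53.200)
(100 + f) + 37*(2/5 + 5/2) = (100 + 266/5) + 37*(2/5 + 5/2) = 766/5 + 37*(2*(⅕) + 5*(½)) = 766/5 + 37*(⅖ + 5/2) = 766/5 + 37*(29/10) = 766/5 + 1073/10 = 521/2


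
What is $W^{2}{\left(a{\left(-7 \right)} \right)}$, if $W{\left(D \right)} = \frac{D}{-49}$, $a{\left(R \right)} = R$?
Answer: $\frac{1}{49} \approx 0.020408$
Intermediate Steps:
$W{\left(D \right)} = - \frac{D}{49}$ ($W{\left(D \right)} = D \left(- \frac{1}{49}\right) = - \frac{D}{49}$)
$W^{2}{\left(a{\left(-7 \right)} \right)} = \left(\left(- \frac{1}{49}\right) \left(-7\right)\right)^{2} = \left(\frac{1}{7}\right)^{2} = \frac{1}{49}$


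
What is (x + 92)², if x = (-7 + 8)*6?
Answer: 9604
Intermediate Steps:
x = 6 (x = 1*6 = 6)
(x + 92)² = (6 + 92)² = 98² = 9604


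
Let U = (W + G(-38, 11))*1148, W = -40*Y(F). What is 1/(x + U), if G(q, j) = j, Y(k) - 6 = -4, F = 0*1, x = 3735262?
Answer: 1/3656050 ≈ 2.7352e-7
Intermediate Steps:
F = 0
Y(k) = 2 (Y(k) = 6 - 4 = 2)
W = -80 (W = -40*2 = -80)
U = -79212 (U = (-80 + 11)*1148 = -69*1148 = -79212)
1/(x + U) = 1/(3735262 - 79212) = 1/3656050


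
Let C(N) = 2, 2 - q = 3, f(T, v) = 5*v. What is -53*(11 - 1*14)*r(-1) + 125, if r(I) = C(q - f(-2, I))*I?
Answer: -193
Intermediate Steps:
q = -1 (q = 2 - 1*3 = 2 - 3 = -1)
r(I) = 2*I
-53*(11 - 1*14)*r(-1) + 125 = -53*(11 - 1*14)*2*(-1) + 125 = -53*(11 - 14)*(-2) + 125 = -(-159)*(-2) + 125 = -53*6 + 125 = -318 + 125 = -193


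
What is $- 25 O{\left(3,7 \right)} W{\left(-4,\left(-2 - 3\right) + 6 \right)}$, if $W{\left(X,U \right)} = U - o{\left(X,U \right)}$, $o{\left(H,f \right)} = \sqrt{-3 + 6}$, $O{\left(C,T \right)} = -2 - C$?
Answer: $125 - 125 \sqrt{3} \approx -91.506$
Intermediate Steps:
$o{\left(H,f \right)} = \sqrt{3}$
$W{\left(X,U \right)} = U - \sqrt{3}$
$- 25 O{\left(3,7 \right)} W{\left(-4,\left(-2 - 3\right) + 6 \right)} = - 25 \left(-2 - 3\right) \left(\left(\left(-2 - 3\right) + 6\right) - \sqrt{3}\right) = - 25 \left(-2 - 3\right) \left(\left(-5 + 6\right) - \sqrt{3}\right) = \left(-25\right) \left(-5\right) \left(1 - \sqrt{3}\right) = 125 \left(1 - \sqrt{3}\right) = 125 - 125 \sqrt{3}$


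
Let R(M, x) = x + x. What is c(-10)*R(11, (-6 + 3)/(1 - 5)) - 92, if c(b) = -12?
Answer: -110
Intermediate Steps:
R(M, x) = 2*x
c(-10)*R(11, (-6 + 3)/(1 - 5)) - 92 = -24*(-6 + 3)/(1 - 5) - 92 = -24*(-3/(-4)) - 92 = -24*(-3*(-1/4)) - 92 = -24*3/4 - 92 = -12*3/2 - 92 = -18 - 92 = -110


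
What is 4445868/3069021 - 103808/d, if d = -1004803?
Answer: 1595270145324/1027920502621 ≈ 1.5519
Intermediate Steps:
4445868/3069021 - 103808/d = 4445868/3069021 - 103808/(-1004803) = 4445868*(1/3069021) - 103808*(-1/1004803) = 1481956/1023007 + 103808/1004803 = 1595270145324/1027920502621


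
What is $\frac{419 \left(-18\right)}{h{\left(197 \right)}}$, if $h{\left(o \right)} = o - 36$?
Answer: $- \frac{7542}{161} \approx -46.845$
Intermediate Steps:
$h{\left(o \right)} = -36 + o$
$\frac{419 \left(-18\right)}{h{\left(197 \right)}} = \frac{419 \left(-18\right)}{-36 + 197} = - \frac{7542}{161}$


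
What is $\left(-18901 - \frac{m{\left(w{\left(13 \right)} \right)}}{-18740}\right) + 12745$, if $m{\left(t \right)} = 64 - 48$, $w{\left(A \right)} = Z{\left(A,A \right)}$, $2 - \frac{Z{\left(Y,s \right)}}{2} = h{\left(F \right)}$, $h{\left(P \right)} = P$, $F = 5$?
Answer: $- \frac{28840856}{4685} \approx -6156.0$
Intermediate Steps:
$Z{\left(Y,s \right)} = -6$ ($Z{\left(Y,s \right)} = 4 - 10 = -6$)
$w{\left(A \right)} = -6$
$m{\left(t \right)} = 16$ ($m{\left(t \right)} = 64 - 48 = 16$)
$\left(-18901 - \frac{m{\left(w{\left(13 \right)} \right)}}{-18740}\right) + 12745 = \left(-18901 - \frac{16}{-18740}\right) + 12745 = \left(-18901 - 16 \left(- \frac{1}{18740}\right)\right) + 12745 = \left(-18901 - - \frac{4}{4685}\right) + 12745 = \left(-18901 + \frac{4}{4685}\right) + 12745 = - \frac{88551181}{4685} + 12745 = - \frac{28840856}{4685}$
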